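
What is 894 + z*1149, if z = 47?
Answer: 54897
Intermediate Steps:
894 + z*1149 = 894 + 47*1149 = 894 + 54003 = 54897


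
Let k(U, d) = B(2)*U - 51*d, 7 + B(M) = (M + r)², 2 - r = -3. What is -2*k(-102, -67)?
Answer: 1734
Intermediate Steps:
r = 5 (r = 2 - 1*(-3) = 2 + 3 = 5)
B(M) = -7 + (5 + M)² (B(M) = -7 + (M + 5)² = -7 + (5 + M)²)
k(U, d) = -51*d + 42*U (k(U, d) = (-7 + (5 + 2)²)*U - 51*d = (-7 + 7²)*U - 51*d = (-7 + 49)*U - 51*d = 42*U - 51*d = -51*d + 42*U)
-2*k(-102, -67) = -2*(-51*(-67) + 42*(-102)) = -2*(3417 - 4284) = -2*(-867) = 1734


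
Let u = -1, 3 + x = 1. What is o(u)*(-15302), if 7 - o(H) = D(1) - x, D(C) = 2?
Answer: -45906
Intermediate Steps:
x = -2 (x = -3 + 1 = -2)
o(H) = 3 (o(H) = 7 - (2 - 1*(-2)) = 7 - (2 + 2) = 7 - 1*4 = 7 - 4 = 3)
o(u)*(-15302) = 3*(-15302) = -45906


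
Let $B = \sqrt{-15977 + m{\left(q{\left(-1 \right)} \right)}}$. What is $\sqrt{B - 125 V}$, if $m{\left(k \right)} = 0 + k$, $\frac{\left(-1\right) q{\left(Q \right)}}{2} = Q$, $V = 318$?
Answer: $\sqrt{-39750 + 15 i \sqrt{71}} \approx 0.317 + 199.37 i$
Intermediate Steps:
$q{\left(Q \right)} = - 2 Q$
$m{\left(k \right)} = k$
$B = 15 i \sqrt{71}$ ($B = \sqrt{-15977 - -2} = \sqrt{-15977 + 2} = \sqrt{-15975} = 15 i \sqrt{71} \approx 126.39 i$)
$\sqrt{B - 125 V} = \sqrt{15 i \sqrt{71} - 39750} = \sqrt{-39750 + 15 i \sqrt{71}}$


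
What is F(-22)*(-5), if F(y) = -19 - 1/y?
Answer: 2085/22 ≈ 94.773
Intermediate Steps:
F(-22)*(-5) = (-19 - 1/(-22))*(-5) = (-19 - 1*(-1/22))*(-5) = (-19 + 1/22)*(-5) = -417/22*(-5) = 2085/22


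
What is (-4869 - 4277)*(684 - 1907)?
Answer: 11185558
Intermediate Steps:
(-4869 - 4277)*(684 - 1907) = -9146*(-1223) = 11185558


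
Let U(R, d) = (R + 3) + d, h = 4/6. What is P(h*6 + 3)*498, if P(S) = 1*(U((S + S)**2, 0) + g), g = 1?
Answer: 99600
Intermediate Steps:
h = 2/3 (h = 4*(1/6) = 2/3 ≈ 0.66667)
U(R, d) = 3 + R + d (U(R, d) = (3 + R) + d = 3 + R + d)
P(S) = 4 + 4*S**2 (P(S) = 1*((3 + (S + S)**2 + 0) + 1) = 1*((3 + (2*S)**2 + 0) + 1) = 1*((3 + 4*S**2 + 0) + 1) = 1*((3 + 4*S**2) + 1) = 1*(4 + 4*S**2) = 4 + 4*S**2)
P(h*6 + 3)*498 = (4 + 4*((2/3)*6 + 3)**2)*498 = (4 + 4*(4 + 3)**2)*498 = (4 + 4*7**2)*498 = (4 + 4*49)*498 = (4 + 196)*498 = 200*498 = 99600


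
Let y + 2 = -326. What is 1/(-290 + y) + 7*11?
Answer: 47585/618 ≈ 76.998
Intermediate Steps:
y = -328 (y = -2 - 326 = -328)
1/(-290 + y) + 7*11 = 1/(-290 - 328) + 7*11 = 1/(-618) + 77 = -1/618 + 77 = 47585/618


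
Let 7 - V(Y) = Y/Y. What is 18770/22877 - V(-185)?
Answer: -118492/22877 ≈ -5.1795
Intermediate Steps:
V(Y) = 6 (V(Y) = 7 - Y/Y = 7 - 1*1 = 7 - 1 = 6)
18770/22877 - V(-185) = 18770/22877 - 1*6 = 18770*(1/22877) - 6 = 18770/22877 - 6 = -118492/22877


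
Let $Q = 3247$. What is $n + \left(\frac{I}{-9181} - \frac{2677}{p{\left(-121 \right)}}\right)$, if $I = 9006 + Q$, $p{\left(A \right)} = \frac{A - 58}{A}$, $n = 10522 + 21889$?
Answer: $\frac{50288129725}{1643399} \approx 30600.0$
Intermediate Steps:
$n = 32411$
$p{\left(A \right)} = \frac{-58 + A}{A}$ ($p{\left(A \right)} = \frac{A - 58}{A} = \frac{-58 + A}{A}$)
$I = 12253$ ($I = 9006 + 3247 = 12253$)
$n + \left(\frac{I}{-9181} - \frac{2677}{p{\left(-121 \right)}}\right) = 32411 + \left(\frac{12253}{-9181} - \frac{2677}{\frac{1}{-121} \left(-58 - 121\right)}\right) = 32411 + \left(12253 \left(- \frac{1}{9181}\right) - \frac{2677}{\left(- \frac{1}{121}\right) \left(-179\right)}\right) = 32411 - \left(\frac{12253}{9181} + \frac{2677}{\frac{179}{121}}\right) = 32411 - \frac{2976075264}{1643399} = \frac{50288129725}{1643399}$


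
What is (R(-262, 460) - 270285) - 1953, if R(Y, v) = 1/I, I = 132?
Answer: -35935415/132 ≈ -2.7224e+5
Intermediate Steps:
R(Y, v) = 1/132
(R(-262, 460) - 270285) - 1953 = (1/132 - 270285) - 1953 = -35677619/132 - 1953 = -35935415/132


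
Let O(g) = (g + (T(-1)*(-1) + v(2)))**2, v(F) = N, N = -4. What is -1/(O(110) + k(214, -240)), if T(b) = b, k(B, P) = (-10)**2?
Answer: -1/11549 ≈ -8.6588e-5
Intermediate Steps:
k(B, P) = 100
v(F) = -4
O(g) = (-3 + g)**2 (O(g) = (g + (-1*(-1) - 4))**2 = (g + (1 - 4))**2 = (g - 3)**2 = (-3 + g)**2)
-1/(O(110) + k(214, -240)) = -1/((-3 + 110)**2 + 100) = -1/(107**2 + 100) = -1/(11449 + 100) = -1/11549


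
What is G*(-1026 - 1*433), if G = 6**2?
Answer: -52524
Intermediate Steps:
G = 36
G*(-1026 - 1*433) = 36*(-1026 - 1*433) = 36*(-1026 - 433) = 36*(-1459) = -52524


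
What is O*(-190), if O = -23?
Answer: 4370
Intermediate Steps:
O*(-190) = -23*(-190) = 4370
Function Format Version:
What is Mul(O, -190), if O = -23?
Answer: 4370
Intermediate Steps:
Mul(O, -190) = Mul(-23, -190) = 4370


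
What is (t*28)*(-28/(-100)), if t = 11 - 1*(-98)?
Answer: 21364/25 ≈ 854.56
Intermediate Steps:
t = 109 (t = 11 + 98 = 109)
(t*28)*(-28/(-100)) = (109*28)*(-28/(-100)) = 3052*(-28*(-1/100)) = 3052*(7/25) = 21364/25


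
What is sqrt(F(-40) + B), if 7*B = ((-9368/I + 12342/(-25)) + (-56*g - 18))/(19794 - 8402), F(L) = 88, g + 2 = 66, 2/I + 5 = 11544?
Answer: I*sqrt(366287396258)/24920 ≈ 24.286*I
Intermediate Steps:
I = 2/11539 (I = 2/(-5 + 11544) = 2/11539 ≈ 0.00017333)
g = 64 (g = -2 + 66 = 64)
B = -337829823/498400 (B = (((-9368/2/11539 + 12342/(-25)) + (-56*64 - 18))/(19794 - 8402))/7 = (((-9368*11539/2 + 12342*(-1/25)) + (-3584 - 18))/11392)/7 = (((-54048676 - 12342/25) - 3602)*(1/11392))/7 = ((-1351229242/25 - 3602)*(1/11392))/7 = (-1351319292/25*1/11392)/7 = (1/7)*(-337829823/71200) = -337829823/498400 ≈ -677.83)
sqrt(F(-40) + B) = sqrt(88 - 337829823/498400) = sqrt(-293970623/498400) = I*sqrt(366287396258)/24920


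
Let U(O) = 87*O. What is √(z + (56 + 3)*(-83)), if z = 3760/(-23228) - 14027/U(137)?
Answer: 5*I*√938624957069382474/69213633 ≈ 69.988*I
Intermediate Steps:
z = -92658649/69213633 (z = 3760/(-23228) - 14027/(87*137) = 3760*(-1/23228) - 14027/11919 = -940/5807 - 14027*1/11919 = -940/5807 - 14027/11919 = -92658649/69213633 ≈ -1.3387)
√(z + (56 + 3)*(-83)) = √(-92658649/69213633 + (56 + 3)*(-83)) = √(-92658649/69213633 + 59*(-83)) = √(-92658649/69213633 - 4897) = √(-339031819450/69213633) = 5*I*√938624957069382474/69213633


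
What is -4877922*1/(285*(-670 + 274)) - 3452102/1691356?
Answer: 163764550219/3976800795 ≈ 41.180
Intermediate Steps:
-4877922*1/(285*(-670 + 274)) - 3452102/1691356 = -4877922/(285*(-396)) - 3452102*1/1691356 = -4877922/(-112860) - 1726051/845678 = -4877922*(-1/112860) - 1726051/845678 = 812987/18810 - 1726051/845678 = 163764550219/3976800795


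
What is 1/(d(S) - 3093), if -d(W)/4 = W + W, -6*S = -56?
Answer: -3/9503 ≈ -0.00031569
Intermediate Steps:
S = 28/3 (S = -⅙*(-56) = 28/3 ≈ 9.3333)
d(W) = -8*W (d(W) = -4*(W + W) = -8*W)
1/(d(S) - 3093) = 1/(-8*28/3 - 3093) = 1/(-224/3 - 3093) = 1/(-9503/3) = -3/9503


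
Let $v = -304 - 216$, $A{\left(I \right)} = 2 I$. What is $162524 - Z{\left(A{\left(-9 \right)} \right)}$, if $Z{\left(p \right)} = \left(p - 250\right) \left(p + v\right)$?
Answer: $18340$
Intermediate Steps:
$v = -520$
$Z{\left(p \right)} = \left(-520 + p\right) \left(-250 + p\right)$ ($Z{\left(p \right)} = \left(p - 250\right) \left(p - 520\right) = \left(-250 + p\right) \left(-520 + p\right) = \left(-520 + p\right) \left(-250 + p\right)$)
$162524 - Z{\left(A{\left(-9 \right)} \right)} = 162524 - \left(130000 + \left(2 \left(-9\right)\right)^{2} - 770 \cdot 2 \left(-9\right)\right) = 162524 - \left(130000 + \left(-18\right)^{2} - -13860\right) = 162524 - \left(130000 + 324 + 13860\right) = 162524 - 144184 = 18340$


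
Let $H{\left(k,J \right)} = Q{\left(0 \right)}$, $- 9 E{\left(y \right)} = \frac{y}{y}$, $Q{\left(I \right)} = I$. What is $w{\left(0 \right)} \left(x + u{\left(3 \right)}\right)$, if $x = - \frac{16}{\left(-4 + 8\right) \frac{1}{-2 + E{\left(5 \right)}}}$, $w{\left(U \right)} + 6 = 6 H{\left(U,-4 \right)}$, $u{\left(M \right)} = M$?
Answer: $- \frac{206}{3} \approx -68.667$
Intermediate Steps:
$E{\left(y \right)} = - \frac{1}{9}$ ($E{\left(y \right)} = - \frac{y \frac{1}{y}}{9} = \left(- \frac{1}{9}\right) 1 = - \frac{1}{9}$)
$H{\left(k,J \right)} = 0$
$w{\left(U \right)} = -6$ ($w{\left(U \right)} = -6 + 6 \cdot 0 = -6 + 0 = -6$)
$x = \frac{76}{9}$ ($x = - \frac{16}{\left(-4 + 8\right) \frac{1}{-2 - \frac{1}{9}}} = - \frac{16}{4 \frac{1}{- \frac{19}{9}}} = - \frac{16}{4 \left(- \frac{9}{19}\right)} = - \frac{16}{- \frac{36}{19}} = \left(-16\right) \left(- \frac{19}{36}\right) = \frac{76}{9} \approx 8.4444$)
$w{\left(0 \right)} \left(x + u{\left(3 \right)}\right) = - 6 \left(\frac{76}{9} + 3\right) = \left(-6\right) \frac{103}{9} = - \frac{206}{3}$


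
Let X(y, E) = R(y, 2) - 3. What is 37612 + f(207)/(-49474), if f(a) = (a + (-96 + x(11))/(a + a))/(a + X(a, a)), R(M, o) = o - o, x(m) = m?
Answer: 157157083442515/4178376144 ≈ 37612.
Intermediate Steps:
R(M, o) = 0
X(y, E) = -3 (X(y, E) = 0 - 3 = -3)
f(a) = (a - 85/(2*a))/(-3 + a) (f(a) = (a + (-96 + 11)/(a + a))/(a - 3) = (a - 85*1/(2*a))/(-3 + a) = (a - 85/(2*a))/(-3 + a))
37612 + f(207)/(-49474) = 37612 + ((-85/2 + 207²)/(207*(-3 + 207)))/(-49474) = 37612 + ((1/207)*(-85/2 + 42849)/204)*(-1/49474) = 37612 + ((1/207)*(1/204)*(85613/2))*(-1/49474) = 37612 + (85613/84456)*(-1/49474) = 37612 - 85613/4178376144 = 157157083442515/4178376144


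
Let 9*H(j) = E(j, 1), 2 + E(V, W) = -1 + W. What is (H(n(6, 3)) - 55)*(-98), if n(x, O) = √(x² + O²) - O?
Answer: 48706/9 ≈ 5411.8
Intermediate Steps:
E(V, W) = -3 + W (E(V, W) = -2 + (-1 + W) = -3 + W)
n(x, O) = √(O² + x²) - O
H(j) = -2/9 (H(j) = (-3 + 1)/9 = (⅑)*(-2) = -2/9)
(H(n(6, 3)) - 55)*(-98) = (-2/9 - 55)*(-98) = -497/9*(-98) = 48706/9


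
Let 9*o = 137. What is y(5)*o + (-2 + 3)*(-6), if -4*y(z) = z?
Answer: -901/36 ≈ -25.028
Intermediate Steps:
o = 137/9 (o = (⅑)*137 = 137/9 ≈ 15.222)
y(z) = -z/4
y(5)*o + (-2 + 3)*(-6) = -¼*5*(137/9) + (-2 + 3)*(-6) = -5/4*137/9 + 1*(-6) = -685/36 - 6 = -901/36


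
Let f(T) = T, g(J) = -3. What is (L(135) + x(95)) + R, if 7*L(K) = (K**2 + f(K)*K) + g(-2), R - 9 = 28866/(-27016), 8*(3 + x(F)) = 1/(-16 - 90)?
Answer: 104471961133/20045872 ≈ 5211.6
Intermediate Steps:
x(F) = -2545/848 (x(F) = -3 + 1/(8*(-16 - 90)) = -3 + (1/8)/(-106) = -3 + (1/8)*(-1/106) = -3 - 1/848 = -2545/848)
R = 107139/13508 (R = 9 + 28866/(-27016) = 9 + 28866*(-1/27016) = 9 - 14433/13508 = 107139/13508 ≈ 7.9315)
L(K) = -3/7 + 2*K**2/7 (L(K) = ((K**2 + K*K) - 3)/7 = ((K**2 + K**2) - 3)/7 = (2*K**2 - 3)/7 = (-3 + 2*K**2)/7 = -3/7 + 2*K**2/7)
(L(135) + x(95)) + R = ((-3/7 + (2/7)*135**2) - 2545/848) + 107139/13508 = ((-3/7 + (2/7)*18225) - 2545/848) + 107139/13508 = ((-3/7 + 36450/7) - 2545/848) + 107139/13508 = (36447/7 - 2545/848) + 107139/13508 = 30889241/5936 + 107139/13508 = 104471961133/20045872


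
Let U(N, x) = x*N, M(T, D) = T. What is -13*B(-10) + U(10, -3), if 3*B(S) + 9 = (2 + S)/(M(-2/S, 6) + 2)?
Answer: 817/33 ≈ 24.758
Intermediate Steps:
B(S) = -3 + (2 + S)/(3*(2 - 2/S)) (B(S) = -3 + ((2 + S)/(-2/S + 2))/3 = -3 + ((2 + S)/(2 - 2/S))/3 = -3 + (2 + S)/(3*(2 - 2/S)))
U(N, x) = N*x
-13*B(-10) + U(10, -3) = -13*(18 - 1*(-10)*(16 - 1*(-10)))/(6*(-1 - 10)) + 10*(-3) = -13*(18 - 1*(-10)*(16 + 10))/(6*(-11)) - 30 = -13*(-1)*(18 - 1*(-10)*26)/(6*11) - 30 = -13*(-1)*(18 + 260)/(6*11) - 30 = -13*(-1)*278/(6*11) - 30 = -13*(-139/33) - 30 = 1807/33 - 30 = 817/33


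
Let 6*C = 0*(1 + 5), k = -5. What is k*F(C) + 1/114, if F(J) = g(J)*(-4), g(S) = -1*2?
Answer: -4559/114 ≈ -39.991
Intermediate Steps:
C = 0 (C = (0*(1 + 5))/6 = (0*6)/6 = (⅙)*0 = 0)
g(S) = -2
F(J) = 8 (F(J) = -2*(-4) = 8)
k*F(C) + 1/114 = -5*8 + 1/114 = -40 + 1/114 = -4559/114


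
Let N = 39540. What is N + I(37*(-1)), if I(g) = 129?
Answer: 39669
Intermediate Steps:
N + I(37*(-1)) = 39540 + 129 = 39669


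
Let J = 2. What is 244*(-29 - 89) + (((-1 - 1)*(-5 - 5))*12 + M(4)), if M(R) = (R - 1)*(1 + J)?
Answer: -28543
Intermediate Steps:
M(R) = -3 + 3*R (M(R) = (R - 1)*(1 + 2) = (-1 + R)*3 = -3 + 3*R)
244*(-29 - 89) + (((-1 - 1)*(-5 - 5))*12 + M(4)) = 244*(-29 - 89) + (((-1 - 1)*(-5 - 5))*12 + (-3 + 3*4)) = 244*(-118) + (-2*(-10)*12 + (-3 + 12)) = -28792 + (20*12 + 9) = -28792 + (240 + 9) = -28792 + 249 = -28543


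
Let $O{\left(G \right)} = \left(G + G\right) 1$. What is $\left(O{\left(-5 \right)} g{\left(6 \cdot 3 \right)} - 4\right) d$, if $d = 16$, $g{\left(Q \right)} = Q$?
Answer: $-2944$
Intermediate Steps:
$O{\left(G \right)} = 2 G$ ($O{\left(G \right)} = 2 G 1 = 2 G$)
$\left(O{\left(-5 \right)} g{\left(6 \cdot 3 \right)} - 4\right) d = \left(2 \left(-5\right) 6 \cdot 3 - 4\right) 16 = \left(\left(-10\right) 18 - 4\right) 16 = \left(-180 - 4\right) 16 = \left(-184\right) 16 = -2944$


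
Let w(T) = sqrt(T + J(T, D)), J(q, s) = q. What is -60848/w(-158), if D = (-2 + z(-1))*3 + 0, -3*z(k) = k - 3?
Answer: 30424*I*sqrt(79)/79 ≈ 3423.0*I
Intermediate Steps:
z(k) = 1 - k/3 (z(k) = -(k - 3)/3 = -(-3 + k)/3 = 1 - k/3)
D = -2 (D = (-2 + (1 - 1/3*(-1)))*3 + 0 = (-2 + (1 + 1/3))*3 + 0 = (-2 + 4/3)*3 + 0 = -2/3*3 + 0 = -2 + 0 = -2)
w(T) = sqrt(2)*sqrt(T) (w(T) = sqrt(T + T) = sqrt(2*T) = sqrt(2)*sqrt(T))
-60848/w(-158) = -60848*(-I*sqrt(79)/158) = -(-30424)*I*sqrt(79)/79 = 30424*I*sqrt(79)/79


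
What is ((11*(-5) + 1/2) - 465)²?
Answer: 1079521/4 ≈ 2.6988e+5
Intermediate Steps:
((11*(-5) + 1/2) - 465)² = ((-55 + ½) - 465)² = (-109/2 - 465)² = (-1039/2)² = 1079521/4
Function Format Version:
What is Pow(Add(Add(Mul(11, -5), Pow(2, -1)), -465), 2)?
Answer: Rational(1079521, 4) ≈ 2.6988e+5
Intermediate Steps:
Pow(Add(Add(Mul(11, -5), Pow(2, -1)), -465), 2) = Pow(Add(Add(-55, Rational(1, 2)), -465), 2) = Pow(Add(Rational(-109, 2), -465), 2) = Pow(Rational(-1039, 2), 2) = Rational(1079521, 4)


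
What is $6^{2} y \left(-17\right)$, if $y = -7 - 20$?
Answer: $16524$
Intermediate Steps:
$y = -27$
$6^{2} y \left(-17\right) = 6^{2} \left(-27\right) \left(-17\right) = 36 \left(-27\right) \left(-17\right) = \left(-972\right) \left(-17\right) = 16524$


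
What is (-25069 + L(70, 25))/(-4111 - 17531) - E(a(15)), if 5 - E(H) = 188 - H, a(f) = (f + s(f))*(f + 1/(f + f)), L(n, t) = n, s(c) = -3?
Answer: 135447/36070 ≈ 3.7551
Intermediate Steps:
a(f) = (-3 + f)*(f + 1/(2*f)) (a(f) = (f - 3)*(f + 1/(f + f)) = (-3 + f)*(f + 1/(2*f)))
E(H) = -183 + H (E(H) = 5 - (188 - H) = 5 + (-188 + H) = -183 + H)
(-25069 + L(70, 25))/(-4111 - 17531) - E(a(15)) = (-25069 + 70)/(-4111 - 17531) - (-183 + (½ + 15² - 3*15 - 3/2/15)) = -24999/(-21642) - (-183 + (½ + 225 - 45 - 3/2*1/15)) = -24999*(-1/21642) - (-183 + (½ + 225 - 45 - ⅒)) = 8333/7214 - (-183 + 902/5) = 8333/7214 - 1*(-13/5) = 8333/7214 + 13/5 = 135447/36070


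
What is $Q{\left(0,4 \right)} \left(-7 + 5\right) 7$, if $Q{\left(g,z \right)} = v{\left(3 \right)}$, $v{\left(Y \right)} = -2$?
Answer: $28$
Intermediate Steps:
$Q{\left(g,z \right)} = -2$
$Q{\left(0,4 \right)} \left(-7 + 5\right) 7 = - 2 \left(-7 + 5\right) 7 = \left(-2\right) \left(-2\right) 7 = 4 \cdot 7 = 28$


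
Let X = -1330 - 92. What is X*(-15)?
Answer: 21330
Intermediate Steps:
X = -1422
X*(-15) = -1422*(-15) = 21330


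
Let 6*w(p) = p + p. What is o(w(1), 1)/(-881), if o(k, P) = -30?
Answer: 30/881 ≈ 0.034052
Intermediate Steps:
w(p) = p/3 (w(p) = (p + p)/6 = (2*p)/6 = p/3)
o(w(1), 1)/(-881) = -30/(-881) = -30*(-1/881) = 30/881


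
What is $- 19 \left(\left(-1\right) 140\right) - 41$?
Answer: $2619$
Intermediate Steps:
$- 19 \left(\left(-1\right) 140\right) - 41 = \left(-19\right) \left(-140\right) - 41 = 2660 - 41 = 2619$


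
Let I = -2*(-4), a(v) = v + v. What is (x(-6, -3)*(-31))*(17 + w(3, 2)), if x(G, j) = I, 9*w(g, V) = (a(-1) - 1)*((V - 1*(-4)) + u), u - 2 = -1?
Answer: -10912/3 ≈ -3637.3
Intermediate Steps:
u = 1 (u = 2 - 1 = 1)
a(v) = 2*v
w(g, V) = -5/3 - V/3 (w(g, V) = ((2*(-1) - 1)*((V - 1*(-4)) + 1))/9 = ((-2 - 1)*((V + 4) + 1))/9 = (-3*((4 + V) + 1))/9 = (-3*(5 + V))/9 = (-15 - 3*V)/9 = -5/3 - V/3)
I = 8
x(G, j) = 8
(x(-6, -3)*(-31))*(17 + w(3, 2)) = (8*(-31))*(17 + (-5/3 - ⅓*2)) = -248*(17 + (-5/3 - ⅔)) = -248*(17 - 7/3) = -248*44/3 = -10912/3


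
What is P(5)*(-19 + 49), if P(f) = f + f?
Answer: 300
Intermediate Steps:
P(f) = 2*f
P(5)*(-19 + 49) = (2*5)*(-19 + 49) = 10*30 = 300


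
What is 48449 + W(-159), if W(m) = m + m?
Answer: 48131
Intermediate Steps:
W(m) = 2*m
48449 + W(-159) = 48449 + 2*(-159) = 48449 - 318 = 48131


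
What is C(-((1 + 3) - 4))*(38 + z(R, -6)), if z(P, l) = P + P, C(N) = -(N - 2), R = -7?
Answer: 48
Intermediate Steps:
C(N) = 2 - N (C(N) = -(-2 + N) = 2 - N)
z(P, l) = 2*P
C(-((1 + 3) - 4))*(38 + z(R, -6)) = (2 - (-1)*((1 + 3) - 4))*(38 + 2*(-7)) = (2 - (-1)*(4 - 4))*(38 - 14) = (2 - (-1)*0)*24 = (2 - 1*0)*24 = (2 + 0)*24 = 2*24 = 48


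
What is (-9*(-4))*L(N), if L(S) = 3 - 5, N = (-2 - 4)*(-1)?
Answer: -72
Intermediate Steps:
N = 6 (N = -6*(-1) = 6)
L(S) = -2
(-9*(-4))*L(N) = -9*(-4)*(-2) = 36*(-2) = -72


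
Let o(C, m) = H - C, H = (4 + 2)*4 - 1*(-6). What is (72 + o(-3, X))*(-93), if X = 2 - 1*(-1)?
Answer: -9765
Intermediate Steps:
H = 30 (H = 6*4 + 6 = 24 + 6 = 30)
X = 3 (X = 2 + 1 = 3)
o(C, m) = 30 - C
(72 + o(-3, X))*(-93) = (72 + (30 - 1*(-3)))*(-93) = (72 + (30 + 3))*(-93) = (72 + 33)*(-93) = 105*(-93) = -9765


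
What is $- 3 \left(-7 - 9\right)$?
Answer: $48$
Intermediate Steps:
$- 3 \left(-7 - 9\right) = \left(-3\right) \left(-16\right) = 48$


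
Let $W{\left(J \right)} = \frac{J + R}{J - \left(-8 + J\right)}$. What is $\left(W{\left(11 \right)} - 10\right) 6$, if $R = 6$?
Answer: $- \frac{189}{4} \approx -47.25$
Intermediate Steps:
$W{\left(J \right)} = \frac{3}{4} + \frac{J}{8}$ ($W{\left(J \right)} = \frac{J + 6}{J - \left(-8 + J\right)} = \frac{6 + J}{8} = \left(6 + J\right) \frac{1}{8} = \frac{3}{4} + \frac{J}{8}$)
$\left(W{\left(11 \right)} - 10\right) 6 = \left(\left(\frac{3}{4} + \frac{1}{8} \cdot 11\right) - 10\right) 6 = \left(\left(\frac{3}{4} + \frac{11}{8}\right) - 10\right) 6 = \left(\frac{17}{8} - 10\right) 6 = \left(- \frac{63}{8}\right) 6 = - \frac{189}{4}$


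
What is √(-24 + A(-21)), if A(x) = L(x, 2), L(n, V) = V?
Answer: I*√22 ≈ 4.6904*I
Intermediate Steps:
A(x) = 2
√(-24 + A(-21)) = √(-24 + 2) = √(-22) = I*√22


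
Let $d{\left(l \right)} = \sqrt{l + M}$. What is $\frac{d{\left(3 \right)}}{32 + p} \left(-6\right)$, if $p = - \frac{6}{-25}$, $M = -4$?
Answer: $- \frac{75 i}{403} \approx - 0.1861 i$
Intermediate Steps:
$p = \frac{6}{25}$ ($p = \left(-6\right) \left(- \frac{1}{25}\right) = \frac{6}{25} \approx 0.24$)
$d{\left(l \right)} = \sqrt{-4 + l}$ ($d{\left(l \right)} = \sqrt{l - 4} = \sqrt{-4 + l}$)
$\frac{d{\left(3 \right)}}{32 + p} \left(-6\right) = \frac{\sqrt{-4 + 3}}{32 + \frac{6}{25}} \left(-6\right) = \frac{\sqrt{-1}}{\frac{806}{25}} \left(-6\right) = \frac{25 i}{806} \left(-6\right) = - \frac{75 i}{403}$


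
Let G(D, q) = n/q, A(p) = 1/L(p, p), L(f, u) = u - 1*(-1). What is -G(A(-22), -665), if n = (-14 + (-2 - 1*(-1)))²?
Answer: 45/133 ≈ 0.33835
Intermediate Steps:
L(f, u) = 1 + u (L(f, u) = u + 1 = 1 + u)
A(p) = 1/(1 + p)
n = 225 (n = (-14 + (-2 + 1))² = (-14 - 1)² = (-15)² = 225)
G(D, q) = 225/q
-G(A(-22), -665) = -225/(-665) = -225*(-1)/665 = -1*(-45/133) = 45/133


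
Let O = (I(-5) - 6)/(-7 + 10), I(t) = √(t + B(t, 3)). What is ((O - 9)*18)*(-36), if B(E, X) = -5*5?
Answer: 7128 - 216*I*√30 ≈ 7128.0 - 1183.1*I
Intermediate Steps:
B(E, X) = -25
I(t) = √(-25 + t) (I(t) = √(t - 25) = √(-25 + t))
O = -2 + I*√30/3 (O = (√(-25 - 5) - 6)/(-7 + 10) = (√(-30) - 6)/3 = (I*√30 - 6)*(⅓) = (-6 + I*√30)*(⅓) = -2 + I*√30/3 ≈ -2.0 + 1.8257*I)
((O - 9)*18)*(-36) = (((-2 + I*√30/3) - 9)*18)*(-36) = ((-11 + I*√30/3)*18)*(-36) = (-198 + 6*I*√30)*(-36) = 7128 - 216*I*√30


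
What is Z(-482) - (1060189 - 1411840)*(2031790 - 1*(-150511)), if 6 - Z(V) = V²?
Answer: 767408096633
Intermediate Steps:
Z(V) = 6 - V²
Z(-482) - (1060189 - 1411840)*(2031790 - 1*(-150511)) = (6 - 1*(-482)²) - (1060189 - 1411840)*(2031790 - 1*(-150511)) = (6 - 1*232324) - (-351651)*(2031790 + 150511) = (6 - 232324) - (-351651)*2182301 = -232318 - 1*(-767408328951) = -232318 + 767408328951 = 767408096633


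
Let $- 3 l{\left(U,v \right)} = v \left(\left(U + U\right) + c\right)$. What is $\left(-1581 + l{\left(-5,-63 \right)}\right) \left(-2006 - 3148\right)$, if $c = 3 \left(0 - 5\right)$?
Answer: $10854324$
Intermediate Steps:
$c = -15$ ($c = 3 \left(-5\right) = -15$)
$l{\left(U,v \right)} = - \frac{v \left(-15 + 2 U\right)}{3}$ ($l{\left(U,v \right)} = - \frac{v \left(\left(U + U\right) - 15\right)}{3} = - \frac{v \left(2 U - 15\right)}{3} = - \frac{v \left(-15 + 2 U\right)}{3}$)
$\left(-1581 + l{\left(-5,-63 \right)}\right) \left(-2006 - 3148\right) = \left(-1581 + \frac{1}{3} \left(-63\right) \left(15 - -10\right)\right) \left(-2006 - 3148\right) = \left(-1581 + \frac{1}{3} \left(-63\right) \left(15 + 10\right)\right) \left(-5154\right) = \left(-1581 + \frac{1}{3} \left(-63\right) 25\right) \left(-5154\right) = \left(-1581 - 525\right) \left(-5154\right) = \left(-2106\right) \left(-5154\right) = 10854324$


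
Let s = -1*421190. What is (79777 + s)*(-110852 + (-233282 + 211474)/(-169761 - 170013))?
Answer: 6429593002684660/169887 ≈ 3.7846e+10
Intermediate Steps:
s = -421190
(79777 + s)*(-110852 + (-233282 + 211474)/(-169761 - 170013)) = (79777 - 421190)*(-110852 + (-233282 + 211474)/(-169761 - 170013)) = -341413*(-110852 - 21808/(-339774)) = -341413*(-110852 - 21808*(-1/339774)) = -341413*(-110852 + 10904/169887) = -341413*(-18832302820/169887) = 6429593002684660/169887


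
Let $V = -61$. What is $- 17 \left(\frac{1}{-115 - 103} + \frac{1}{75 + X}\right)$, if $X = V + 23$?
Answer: $- \frac{3077}{8066} \approx -0.38148$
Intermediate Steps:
$X = -38$ ($X = -61 + 23 = -38$)
$- 17 \left(\frac{1}{-115 - 103} + \frac{1}{75 + X}\right) = - 17 \left(\frac{1}{-115 - 103} + \frac{1}{75 - 38}\right) = - 17 \left(\frac{1}{-218} + \frac{1}{37}\right) = - 17 \left(- \frac{1}{218} + \frac{1}{37}\right) = \left(-17\right) \frac{181}{8066} = - \frac{3077}{8066}$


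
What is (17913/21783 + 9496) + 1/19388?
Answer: 1336927213937/140776268 ≈ 9496.8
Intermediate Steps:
(17913/21783 + 9496) + 1/19388 = (17913*(1/21783) + 9496) + 1/19388 = (5971/7261 + 9496) + 1/19388 = 68956427/7261 + 1/19388 = 1336927213937/140776268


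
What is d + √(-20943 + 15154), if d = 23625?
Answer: 23625 + I*√5789 ≈ 23625.0 + 76.085*I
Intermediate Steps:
d + √(-20943 + 15154) = 23625 + √(-20943 + 15154) = 23625 + √(-5789) = 23625 + I*√5789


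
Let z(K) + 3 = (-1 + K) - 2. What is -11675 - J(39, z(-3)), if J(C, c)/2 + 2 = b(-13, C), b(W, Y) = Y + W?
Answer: -11723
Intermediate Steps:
z(K) = -6 + K (z(K) = -3 + ((-1 + K) - 2) = -3 + (-3 + K) = -6 + K)
b(W, Y) = W + Y
J(C, c) = -30 + 2*C (J(C, c) = -4 + 2*(-13 + C) = -4 + (-26 + 2*C) = -30 + 2*C)
-11675 - J(39, z(-3)) = -11675 - (-30 + 2*39) = -11675 - (-30 + 78) = -11675 - 1*48 = -11675 - 48 = -11723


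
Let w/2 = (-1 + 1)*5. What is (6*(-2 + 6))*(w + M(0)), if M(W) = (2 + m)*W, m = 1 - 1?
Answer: 0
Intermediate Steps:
m = 0
w = 0 (w = 2*((-1 + 1)*5) = 2*(0*5) = 2*0 = 0)
M(W) = 2*W (M(W) = (2 + 0)*W = 2*W)
(6*(-2 + 6))*(w + M(0)) = (6*(-2 + 6))*(0 + 2*0) = (6*4)*(0 + 0) = 24*0 = 0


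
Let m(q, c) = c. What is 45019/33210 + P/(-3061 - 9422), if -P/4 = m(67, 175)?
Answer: 65024353/46062270 ≈ 1.4117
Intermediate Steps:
P = -700 (P = -4*175 = -700)
45019/33210 + P/(-3061 - 9422) = 45019/33210 - 700/(-3061 - 9422) = 45019*(1/33210) - 700/(-12483) = 45019/33210 - 700*(-1/12483) = 45019/33210 + 700/12483 = 65024353/46062270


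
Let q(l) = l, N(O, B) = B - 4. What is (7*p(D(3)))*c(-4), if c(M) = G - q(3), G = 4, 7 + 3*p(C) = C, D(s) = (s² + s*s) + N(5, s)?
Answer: 70/3 ≈ 23.333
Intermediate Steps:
N(O, B) = -4 + B
D(s) = -4 + s + 2*s² (D(s) = (s² + s*s) + (-4 + s) = (s² + s²) + (-4 + s) = 2*s² + (-4 + s) = -4 + s + 2*s²)
p(C) = -7/3 + C/3
c(M) = 1 (c(M) = 4 - 1*3 = 4 - 3 = 1)
(7*p(D(3)))*c(-4) = (7*(-7/3 + (-4 + 3 + 2*3²)/3))*1 = (7*(-7/3 + (-4 + 3 + 2*9)/3))*1 = (7*(-7/3 + (-4 + 3 + 18)/3))*1 = (7*(-7/3 + (⅓)*17))*1 = (7*(-7/3 + 17/3))*1 = (7*(10/3))*1 = (70/3)*1 = 70/3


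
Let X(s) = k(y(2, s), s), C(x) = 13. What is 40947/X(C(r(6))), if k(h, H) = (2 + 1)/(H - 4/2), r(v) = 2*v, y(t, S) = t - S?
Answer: 150139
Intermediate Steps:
k(h, H) = 3/(-2 + H) (k(h, H) = 3/(H - 4*½) = 3/(H - 2) = 3/(-2 + H))
X(s) = 3/(-2 + s)
40947/X(C(r(6))) = 40947/((3/(-2 + 13))) = 40947/((3/11)) = 40947/((3*(1/11))) = 40947/(3/11) = 40947*(11/3) = 150139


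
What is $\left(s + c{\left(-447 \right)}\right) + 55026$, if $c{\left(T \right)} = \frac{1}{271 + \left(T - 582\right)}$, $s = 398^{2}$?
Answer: $\frac{161779939}{758} \approx 2.1343 \cdot 10^{5}$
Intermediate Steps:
$s = 158404$
$c{\left(T \right)} = \frac{1}{-311 + T}$ ($c{\left(T \right)} = \frac{1}{271 + \left(-582 + T\right)} = \frac{1}{-311 + T}$)
$\left(s + c{\left(-447 \right)}\right) + 55026 = \left(158404 + \frac{1}{-311 - 447}\right) + 55026 = \left(158404 + \frac{1}{-758}\right) + 55026 = \left(158404 - \frac{1}{758}\right) + 55026 = \frac{120070231}{758} + 55026 = \frac{161779939}{758}$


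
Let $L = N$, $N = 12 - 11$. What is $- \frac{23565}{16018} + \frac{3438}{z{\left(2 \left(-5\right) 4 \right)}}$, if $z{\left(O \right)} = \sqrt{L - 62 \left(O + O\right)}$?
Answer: $- \frac{23565}{16018} + \frac{3438 \sqrt{41}}{451} \approx 47.34$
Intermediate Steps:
$N = 1$
$L = 1$
$z{\left(O \right)} = \sqrt{1 - 124 O}$ ($z{\left(O \right)} = \sqrt{1 - 62 \left(O + O\right)} = \sqrt{1 - 62 \cdot 2 O} = \sqrt{1 - 124 O}$)
$- \frac{23565}{16018} + \frac{3438}{z{\left(2 \left(-5\right) 4 \right)}} = - \frac{23565}{16018} + \frac{3438}{\sqrt{1 - 124 \cdot 2 \left(-5\right) 4}} = \left(-23565\right) \frac{1}{16018} + \frac{3438}{\sqrt{1 - 124 \left(\left(-10\right) 4\right)}} = - \frac{23565}{16018} + \frac{3438}{\sqrt{1 - -4960}} = - \frac{23565}{16018} + \frac{3438}{\sqrt{1 + 4960}} = - \frac{23565}{16018} + \frac{3438}{\sqrt{4961}} = - \frac{23565}{16018} + \frac{3438}{11 \sqrt{41}} = - \frac{23565}{16018} + 3438 \frac{\sqrt{41}}{451} = - \frac{23565}{16018} + \frac{3438 \sqrt{41}}{451}$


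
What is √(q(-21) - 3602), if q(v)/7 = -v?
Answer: I*√3455 ≈ 58.779*I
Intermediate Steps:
q(v) = -7*v (q(v) = 7*(-v) = -7*v)
√(q(-21) - 3602) = √(-7*(-21) - 3602) = √(147 - 3602) = √(-3455) = I*√3455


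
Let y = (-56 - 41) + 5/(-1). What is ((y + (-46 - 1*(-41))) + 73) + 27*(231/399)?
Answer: -349/19 ≈ -18.368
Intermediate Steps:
y = -102 (y = -97 + 5*(-1) = -97 - 5 = -102)
((y + (-46 - 1*(-41))) + 73) + 27*(231/399) = ((-102 + (-46 - 1*(-41))) + 73) + 27*(231/399) = ((-102 + (-46 + 41)) + 73) + 27*(231*(1/399)) = ((-102 - 5) + 73) + 27*(11/19) = (-107 + 73) + 297/19 = -34 + 297/19 = -349/19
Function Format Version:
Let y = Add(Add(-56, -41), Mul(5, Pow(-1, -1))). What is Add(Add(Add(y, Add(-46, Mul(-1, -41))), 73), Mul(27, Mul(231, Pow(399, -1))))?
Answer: Rational(-349, 19) ≈ -18.368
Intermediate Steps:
y = -102 (y = Add(-97, Mul(5, -1)) = Add(-97, -5) = -102)
Add(Add(Add(y, Add(-46, Mul(-1, -41))), 73), Mul(27, Mul(231, Pow(399, -1)))) = Add(Add(Add(-102, Add(-46, Mul(-1, -41))), 73), Mul(27, Mul(231, Pow(399, -1)))) = Add(Add(Add(-102, Add(-46, 41)), 73), Mul(27, Mul(231, Rational(1, 399)))) = Add(Add(Add(-102, -5), 73), Mul(27, Rational(11, 19))) = Add(Add(-107, 73), Rational(297, 19)) = Add(-34, Rational(297, 19)) = Rational(-349, 19)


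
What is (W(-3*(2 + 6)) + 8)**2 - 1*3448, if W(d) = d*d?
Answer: 337608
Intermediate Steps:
W(d) = d**2
(W(-3*(2 + 6)) + 8)**2 - 1*3448 = ((-3*(2 + 6))**2 + 8)**2 - 1*3448 = ((-3*8)**2 + 8)**2 - 3448 = ((-24)**2 + 8)**2 - 3448 = (576 + 8)**2 - 3448 = 584**2 - 3448 = 341056 - 3448 = 337608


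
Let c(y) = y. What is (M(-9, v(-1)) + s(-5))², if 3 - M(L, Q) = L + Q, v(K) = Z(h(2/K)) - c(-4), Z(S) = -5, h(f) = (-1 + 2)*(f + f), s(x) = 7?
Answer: 400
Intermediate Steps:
h(f) = 2*f (h(f) = 1*(2*f) = 2*f)
v(K) = -1 (v(K) = -5 - 1*(-4) = -5 + 4 = -1)
M(L, Q) = 3 - L - Q (M(L, Q) = 3 - (L + Q) = 3 + (-L - Q) = 3 - L - Q)
(M(-9, v(-1)) + s(-5))² = ((3 - 1*(-9) - 1*(-1)) + 7)² = ((3 + 9 + 1) + 7)² = (13 + 7)² = 20² = 400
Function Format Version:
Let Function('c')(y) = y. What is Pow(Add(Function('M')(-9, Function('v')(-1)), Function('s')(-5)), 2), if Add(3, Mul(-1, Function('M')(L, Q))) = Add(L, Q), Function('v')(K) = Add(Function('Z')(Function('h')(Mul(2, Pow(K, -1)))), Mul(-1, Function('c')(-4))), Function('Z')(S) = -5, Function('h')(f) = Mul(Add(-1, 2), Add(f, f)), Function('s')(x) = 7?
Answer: 400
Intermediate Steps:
Function('h')(f) = Mul(2, f) (Function('h')(f) = Mul(1, Mul(2, f)) = Mul(2, f))
Function('v')(K) = -1 (Function('v')(K) = Add(-5, Mul(-1, -4)) = Add(-5, 4) = -1)
Function('M')(L, Q) = Add(3, Mul(-1, L), Mul(-1, Q)) (Function('M')(L, Q) = Add(3, Mul(-1, Add(L, Q))) = Add(3, Add(Mul(-1, L), Mul(-1, Q))) = Add(3, Mul(-1, L), Mul(-1, Q)))
Pow(Add(Function('M')(-9, Function('v')(-1)), Function('s')(-5)), 2) = Pow(Add(Add(3, Mul(-1, -9), Mul(-1, -1)), 7), 2) = Pow(Add(Add(3, 9, 1), 7), 2) = Pow(Add(13, 7), 2) = Pow(20, 2) = 400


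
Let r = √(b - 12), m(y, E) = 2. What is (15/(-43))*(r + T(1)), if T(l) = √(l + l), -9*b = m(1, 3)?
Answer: -15*√2/43 - 5*I*√110/43 ≈ -0.49333 - 1.2195*I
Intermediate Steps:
b = -2/9 (b = -⅑*2 = -2/9 ≈ -0.22222)
T(l) = √2*√l (T(l) = √(2*l) = √2*√l)
r = I*√110/3 (r = √(-2/9 - 12) = √(-110/9) = I*√110/3 ≈ 3.496*I)
(15/(-43))*(r + T(1)) = (15/(-43))*(I*√110/3 + √2*√1) = (15*(-1/43))*(I*√110/3 + √2*1) = -15*(I*√110/3 + √2)/43 = -15*(√2 + I*√110/3)/43 = -15*√2/43 - 5*I*√110/43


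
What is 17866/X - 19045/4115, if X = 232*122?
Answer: -46553109/11647096 ≈ -3.9970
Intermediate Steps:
X = 28304
17866/X - 19045/4115 = 17866/28304 - 19045/4115 = 17866*(1/28304) - 19045*1/4115 = 8933/14152 - 3809/823 = -46553109/11647096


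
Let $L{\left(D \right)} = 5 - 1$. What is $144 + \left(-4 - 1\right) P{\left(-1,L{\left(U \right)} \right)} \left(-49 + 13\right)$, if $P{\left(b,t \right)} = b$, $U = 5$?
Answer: $-36$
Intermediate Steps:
$L{\left(D \right)} = 4$
$144 + \left(-4 - 1\right) P{\left(-1,L{\left(U \right)} \right)} \left(-49 + 13\right) = 144 + \left(-4 - 1\right) \left(-1\right) \left(-49 + 13\right) = 144 + \left(-5\right) \left(-1\right) \left(-36\right) = 144 + 5 \left(-36\right) = 144 - 180 = -36$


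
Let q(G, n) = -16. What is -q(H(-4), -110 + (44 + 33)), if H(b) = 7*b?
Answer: 16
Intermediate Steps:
-q(H(-4), -110 + (44 + 33)) = -1*(-16) = 16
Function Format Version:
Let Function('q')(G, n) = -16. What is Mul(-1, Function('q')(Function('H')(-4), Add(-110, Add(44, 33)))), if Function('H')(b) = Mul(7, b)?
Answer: 16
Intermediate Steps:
Mul(-1, Function('q')(Function('H')(-4), Add(-110, Add(44, 33)))) = Mul(-1, -16) = 16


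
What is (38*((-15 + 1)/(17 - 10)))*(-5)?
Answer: 380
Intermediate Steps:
(38*((-15 + 1)/(17 - 10)))*(-5) = (38*(-14/7))*(-5) = (38*(-14*1/7))*(-5) = (38*(-2))*(-5) = -76*(-5) = 380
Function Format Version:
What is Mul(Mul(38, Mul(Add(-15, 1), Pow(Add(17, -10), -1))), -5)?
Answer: 380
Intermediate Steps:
Mul(Mul(38, Mul(Add(-15, 1), Pow(Add(17, -10), -1))), -5) = Mul(Mul(38, Mul(-14, Pow(7, -1))), -5) = Mul(Mul(38, Mul(-14, Rational(1, 7))), -5) = Mul(Mul(38, -2), -5) = Mul(-76, -5) = 380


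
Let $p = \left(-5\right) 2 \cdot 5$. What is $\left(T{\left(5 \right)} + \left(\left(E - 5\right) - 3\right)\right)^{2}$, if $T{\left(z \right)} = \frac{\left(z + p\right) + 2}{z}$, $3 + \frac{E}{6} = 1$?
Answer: $\frac{20449}{25} \approx 817.96$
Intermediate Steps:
$E = -12$ ($E = -18 + 6 \cdot 1 = -18 + 6 = -12$)
$p = -50$ ($p = \left(-10\right) 5 = -50$)
$T{\left(z \right)} = \frac{-48 + z}{z}$ ($T{\left(z \right)} = \frac{\left(z - 50\right) + 2}{z} = \frac{\left(-50 + z\right) + 2}{z} = \frac{-48 + z}{z}$)
$\left(T{\left(5 \right)} + \left(\left(E - 5\right) - 3\right)\right)^{2} = \left(\frac{-48 + 5}{5} - 20\right)^{2} = \left(\frac{1}{5} \left(-43\right) - 20\right)^{2} = \left(- \frac{43}{5} - 20\right)^{2} = \left(- \frac{143}{5}\right)^{2} = \frac{20449}{25}$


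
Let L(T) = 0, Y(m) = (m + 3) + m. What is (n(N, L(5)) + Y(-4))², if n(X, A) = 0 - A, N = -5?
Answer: 25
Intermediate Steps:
Y(m) = 3 + 2*m (Y(m) = (3 + m) + m = 3 + 2*m)
n(X, A) = -A
(n(N, L(5)) + Y(-4))² = (-1*0 + (3 + 2*(-4)))² = (0 + (3 - 8))² = (0 - 5)² = (-5)² = 25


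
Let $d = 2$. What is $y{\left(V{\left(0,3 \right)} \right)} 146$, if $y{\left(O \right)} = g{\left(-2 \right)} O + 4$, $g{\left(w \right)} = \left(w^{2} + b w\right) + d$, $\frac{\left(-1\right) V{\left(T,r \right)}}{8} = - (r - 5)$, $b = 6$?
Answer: $14600$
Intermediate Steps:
$V{\left(T,r \right)} = -40 + 8 r$ ($V{\left(T,r \right)} = - 8 \left(- (r - 5)\right) = - 8 \left(- (-5 + r)\right) = - 8 \left(5 - r\right) = -40 + 8 r$)
$g{\left(w \right)} = 2 + w^{2} + 6 w$ ($g{\left(w \right)} = \left(w^{2} + 6 w\right) + 2 = 2 + w^{2} + 6 w$)
$y{\left(O \right)} = 4 - 6 O$ ($y{\left(O \right)} = \left(2 + \left(-2\right)^{2} + 6 \left(-2\right)\right) O + 4 = \left(2 + 4 - 12\right) O + 4 = - 6 O + 4 = 4 - 6 O$)
$y{\left(V{\left(0,3 \right)} \right)} 146 = \left(4 - 6 \left(-40 + 8 \cdot 3\right)\right) 146 = \left(4 - 6 \left(-40 + 24\right)\right) 146 = \left(4 - -96\right) 146 = \left(4 + 96\right) 146 = 100 \cdot 146 = 14600$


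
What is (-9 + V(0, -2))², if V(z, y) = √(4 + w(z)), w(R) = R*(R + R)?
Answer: 49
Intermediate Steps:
w(R) = 2*R² (w(R) = R*(2*R) = 2*R²)
V(z, y) = √(4 + 2*z²)
(-9 + V(0, -2))² = (-9 + √(4 + 2*0²))² = (-9 + √(4 + 2*0))² = (-9 + √(4 + 0))² = (-9 + √4)² = (-9 + 2)² = (-7)² = 49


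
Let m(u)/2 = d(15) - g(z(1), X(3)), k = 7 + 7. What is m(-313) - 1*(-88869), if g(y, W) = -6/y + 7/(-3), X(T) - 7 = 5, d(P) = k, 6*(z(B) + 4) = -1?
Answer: 6667409/75 ≈ 88899.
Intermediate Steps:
z(B) = -25/6 (z(B) = -4 + (⅙)*(-1) = -4 - ⅙ = -25/6)
k = 14
d(P) = 14
X(T) = 12 (X(T) = 7 + 5 = 12)
g(y, W) = -7/3 - 6/y (g(y, W) = -6/y + 7*(-⅓) = -6/y - 7/3 = -7/3 - 6/y)
m(u) = 2234/75 (m(u) = 2*(14 - (-7/3 - 6/(-25/6))) = 2*(14 - (-7/3 - 6*(-6/25))) = 2*(14 - (-7/3 + 36/25)) = 2*(14 - 1*(-67/75)) = 2*(14 + 67/75) = 2*(1117/75) = 2234/75)
m(-313) - 1*(-88869) = 2234/75 - 1*(-88869) = 2234/75 + 88869 = 6667409/75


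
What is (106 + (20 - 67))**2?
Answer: 3481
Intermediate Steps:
(106 + (20 - 67))**2 = (106 - 47)**2 = 59**2 = 3481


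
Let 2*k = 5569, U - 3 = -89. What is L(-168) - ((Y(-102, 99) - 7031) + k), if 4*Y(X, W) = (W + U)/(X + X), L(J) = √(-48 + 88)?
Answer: 3465157/816 + 2*√10 ≈ 4252.8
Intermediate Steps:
U = -86 (U = 3 - 89 = -86)
k = 5569/2 (k = (½)*5569 = 5569/2 ≈ 2784.5)
L(J) = 2*√10 (L(J) = √40 = 2*√10)
Y(X, W) = (-86 + W)/(8*X) (Y(X, W) = ((W - 86)/(X + X))/4 = ((-86 + W)/((2*X)))/4 = ((-86 + W)*(1/(2*X)))/4 = ((-86 + W)/(2*X))/4 = (-86 + W)/(8*X))
L(-168) - ((Y(-102, 99) - 7031) + k) = 2*√10 - (((⅛)*(-86 + 99)/(-102) - 7031) + 5569/2) = 2*√10 - (((⅛)*(-1/102)*13 - 7031) + 5569/2) = 2*√10 - ((-13/816 - 7031) + 5569/2) = 2*√10 - (-5737309/816 + 5569/2) = 2*√10 - 1*(-3465157/816) = 2*√10 + 3465157/816 = 3465157/816 + 2*√10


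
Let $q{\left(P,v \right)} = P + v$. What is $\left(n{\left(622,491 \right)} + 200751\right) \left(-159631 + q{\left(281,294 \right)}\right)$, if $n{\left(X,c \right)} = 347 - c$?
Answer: $-31907746992$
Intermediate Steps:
$\left(n{\left(622,491 \right)} + 200751\right) \left(-159631 + q{\left(281,294 \right)}\right) = \left(\left(347 - 491\right) + 200751\right) \left(-159631 + \left(281 + 294\right)\right) = \left(\left(347 - 491\right) + 200751\right) \left(-159631 + 575\right) = \left(-144 + 200751\right) \left(-159056\right) = 200607 \left(-159056\right) = -31907746992$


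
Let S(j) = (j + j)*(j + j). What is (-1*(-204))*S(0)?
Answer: 0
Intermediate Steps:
S(j) = 4*j**2 (S(j) = (2*j)*(2*j) = 4*j**2)
(-1*(-204))*S(0) = (-1*(-204))*(4*0**2) = 204*(4*0) = 204*0 = 0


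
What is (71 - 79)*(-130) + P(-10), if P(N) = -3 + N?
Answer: 1027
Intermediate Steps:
(71 - 79)*(-130) + P(-10) = (71 - 79)*(-130) + (-3 - 10) = -8*(-130) - 13 = 1040 - 13 = 1027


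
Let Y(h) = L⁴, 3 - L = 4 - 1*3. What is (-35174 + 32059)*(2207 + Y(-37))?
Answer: -6924645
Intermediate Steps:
L = 2 (L = 3 - (4 - 1*3) = 3 - (4 - 3) = 3 - 1*1 = 3 - 1 = 2)
Y(h) = 16 (Y(h) = 2⁴ = 16)
(-35174 + 32059)*(2207 + Y(-37)) = (-35174 + 32059)*(2207 + 16) = -3115*2223 = -6924645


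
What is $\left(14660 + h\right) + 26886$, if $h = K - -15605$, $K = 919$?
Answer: $58070$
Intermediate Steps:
$h = 16524$ ($h = 919 - -15605 = 919 + 15605 = 16524$)
$\left(14660 + h\right) + 26886 = \left(14660 + 16524\right) + 26886 = 31184 + 26886 = 58070$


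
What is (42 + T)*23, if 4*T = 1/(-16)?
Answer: 61801/64 ≈ 965.64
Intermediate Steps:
T = -1/64 (T = (¼)/(-16) = (¼)*(-1/16) = -1/64 ≈ -0.015625)
(42 + T)*23 = (42 - 1/64)*23 = (2687/64)*23 = 61801/64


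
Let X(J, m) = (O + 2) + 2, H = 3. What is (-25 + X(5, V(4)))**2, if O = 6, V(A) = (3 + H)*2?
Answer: 225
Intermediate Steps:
V(A) = 12 (V(A) = (3 + 3)*2 = 6*2 = 12)
X(J, m) = 10 (X(J, m) = (6 + 2) + 2 = 8 + 2 = 10)
(-25 + X(5, V(4)))**2 = (-25 + 10)**2 = (-15)**2 = 225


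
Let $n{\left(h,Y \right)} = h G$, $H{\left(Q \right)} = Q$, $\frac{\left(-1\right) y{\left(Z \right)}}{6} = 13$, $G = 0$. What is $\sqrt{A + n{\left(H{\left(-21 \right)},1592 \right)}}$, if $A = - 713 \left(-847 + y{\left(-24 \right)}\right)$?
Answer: $5 \sqrt{26381} \approx 812.11$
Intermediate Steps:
$y{\left(Z \right)} = -78$ ($y{\left(Z \right)} = \left(-6\right) 13 = -78$)
$A = 659525$ ($A = - 713 \left(-847 - 78\right) = \left(-713\right) \left(-925\right) = 659525$)
$n{\left(h,Y \right)} = 0$ ($n{\left(h,Y \right)} = h 0 = 0$)
$\sqrt{A + n{\left(H{\left(-21 \right)},1592 \right)}} = \sqrt{659525 + 0} = \sqrt{659525} = 5 \sqrt{26381}$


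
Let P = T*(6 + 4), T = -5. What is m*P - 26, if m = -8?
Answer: 374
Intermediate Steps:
P = -50 (P = -5*(6 + 4) = -5*10 = -50)
m*P - 26 = -8*(-50) - 26 = 400 - 26 = 374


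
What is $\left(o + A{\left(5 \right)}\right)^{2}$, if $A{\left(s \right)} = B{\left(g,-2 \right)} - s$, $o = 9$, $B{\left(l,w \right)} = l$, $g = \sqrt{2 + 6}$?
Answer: $24 + 16 \sqrt{2} \approx 46.627$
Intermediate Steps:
$g = 2 \sqrt{2}$ ($g = \sqrt{8} = 2 \sqrt{2} \approx 2.8284$)
$A{\left(s \right)} = - s + 2 \sqrt{2}$ ($A{\left(s \right)} = 2 \sqrt{2} - s = - s + 2 \sqrt{2}$)
$\left(o + A{\left(5 \right)}\right)^{2} = \left(9 + \left(\left(-1\right) 5 + 2 \sqrt{2}\right)\right)^{2} = \left(9 - \left(5 - 2 \sqrt{2}\right)\right)^{2} = \left(4 + 2 \sqrt{2}\right)^{2}$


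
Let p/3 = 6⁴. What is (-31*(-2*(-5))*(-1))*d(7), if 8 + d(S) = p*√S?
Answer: -2480 + 1205280*√7 ≈ 3.1864e+6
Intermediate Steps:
p = 3888 (p = 3*6⁴ = 3*1296 = 3888)
d(S) = -8 + 3888*√S
(-31*(-2*(-5))*(-1))*d(7) = (-31*(-2*(-5))*(-1))*(-8 + 3888*√7) = (-310*(-1))*(-8 + 3888*√7) = (-31*(-10))*(-8 + 3888*√7) = 310*(-8 + 3888*√7) = -2480 + 1205280*√7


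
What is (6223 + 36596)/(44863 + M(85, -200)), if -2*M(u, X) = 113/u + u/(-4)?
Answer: 29116920/30513613 ≈ 0.95423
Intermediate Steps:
M(u, X) = -113/(2*u) + u/8 (M(u, X) = -(113/u + u/(-4))/2 = -(113/u + u*(-¼))/2 = -(113/u - u/4)/2 = -113/(2*u) + u/8)
(6223 + 36596)/(44863 + M(85, -200)) = (6223 + 36596)/(44863 + (⅛)*(-452 + 85²)/85) = 42819/(44863 + (⅛)*(1/85)*(-452 + 7225)) = 42819/(44863 + (⅛)*(1/85)*6773) = 42819/(44863 + 6773/680) = 42819/(30513613/680) = 42819*(680/30513613) = 29116920/30513613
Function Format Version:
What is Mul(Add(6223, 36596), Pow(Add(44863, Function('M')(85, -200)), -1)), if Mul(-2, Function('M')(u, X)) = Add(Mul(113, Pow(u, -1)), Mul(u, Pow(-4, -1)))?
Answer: Rational(29116920, 30513613) ≈ 0.95423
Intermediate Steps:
Function('M')(u, X) = Add(Mul(Rational(-113, 2), Pow(u, -1)), Mul(Rational(1, 8), u)) (Function('M')(u, X) = Mul(Rational(-1, 2), Add(Mul(113, Pow(u, -1)), Mul(u, Pow(-4, -1)))) = Mul(Rational(-1, 2), Add(Mul(113, Pow(u, -1)), Mul(u, Rational(-1, 4)))) = Mul(Rational(-1, 2), Add(Mul(113, Pow(u, -1)), Mul(Rational(-1, 4), u))) = Add(Mul(Rational(-113, 2), Pow(u, -1)), Mul(Rational(1, 8), u)))
Mul(Add(6223, 36596), Pow(Add(44863, Function('M')(85, -200)), -1)) = Mul(Add(6223, 36596), Pow(Add(44863, Mul(Rational(1, 8), Pow(85, -1), Add(-452, Pow(85, 2)))), -1)) = Mul(42819, Pow(Add(44863, Mul(Rational(1, 8), Rational(1, 85), Add(-452, 7225))), -1)) = Mul(42819, Pow(Add(44863, Mul(Rational(1, 8), Rational(1, 85), 6773)), -1)) = Mul(42819, Pow(Add(44863, Rational(6773, 680)), -1)) = Mul(42819, Pow(Rational(30513613, 680), -1)) = Mul(42819, Rational(680, 30513613)) = Rational(29116920, 30513613)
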